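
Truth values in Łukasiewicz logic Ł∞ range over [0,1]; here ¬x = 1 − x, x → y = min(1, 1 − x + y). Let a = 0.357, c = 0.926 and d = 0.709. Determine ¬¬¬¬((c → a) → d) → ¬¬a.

c → a = min(1, 1 − 0.926 + 0.357) = min(1, 0.431) = 0.431
(c → a) → d = min(1, 1 − 0.431 + 0.709) = min(1, 1.278) = 1.000
¬((c → a) → d) = 1 − 1.000 = 0.000
¬¬((c → a) → d) = 1 − 0.000 = 1.000
¬¬¬((c → a) → d) = 1 − 1.000 = 0.000
¬¬¬¬((c → a) → d) = 1 − 0.000 = 1.000
¬a = 1 − 0.357 = 0.643
¬¬a = 1 − 0.643 = 0.357
¬¬¬¬((c → a) → d) → ¬¬a = min(1, 1 − 1.000 + 0.357) = min(1, 0.357) = 0.357

0.357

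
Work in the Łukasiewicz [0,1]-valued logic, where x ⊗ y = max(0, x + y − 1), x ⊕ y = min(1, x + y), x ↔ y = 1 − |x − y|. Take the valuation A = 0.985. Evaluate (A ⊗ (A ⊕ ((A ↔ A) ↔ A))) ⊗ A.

A ↔ A = 1 − |0.985 − 0.985| = 1 − 0.000 = 1.000
(A ↔ A) ↔ A = 1 − |1.000 − 0.985| = 1 − 0.015 = 0.985
A ⊕ ((A ↔ A) ↔ A) = min(1, 0.985 + 0.985) = min(1, 1.970) = 1.000
A ⊗ (A ⊕ ((A ↔ A) ↔ A)) = max(0, 0.985 + 1.000 − 1) = max(0, 0.985) = 0.985
(A ⊗ (A ⊕ ((A ↔ A) ↔ A))) ⊗ A = max(0, 0.985 + 0.985 − 1) = max(0, 0.970) = 0.970

0.970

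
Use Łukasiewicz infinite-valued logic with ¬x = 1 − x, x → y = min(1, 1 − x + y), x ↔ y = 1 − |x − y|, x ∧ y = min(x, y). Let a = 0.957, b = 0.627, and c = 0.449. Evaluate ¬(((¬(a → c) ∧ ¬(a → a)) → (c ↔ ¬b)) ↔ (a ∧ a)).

0.043

a → c = min(1, 1 − 0.957 + 0.449) = min(1, 0.492) = 0.492
¬(a → c) = 1 − 0.492 = 0.508
a → a = min(1, 1 − 0.957 + 0.957) = min(1, 1.000) = 1.000
¬(a → a) = 1 − 1.000 = 0.000
¬(a → c) ∧ ¬(a → a) = min(0.508, 0.000) = 0.000
¬b = 1 − 0.627 = 0.373
c ↔ ¬b = 1 − |0.449 − 0.373| = 1 − 0.076 = 0.924
(¬(a → c) ∧ ¬(a → a)) → (c ↔ ¬b) = min(1, 1 − 0.000 + 0.924) = min(1, 1.924) = 1.000
a ∧ a = min(0.957, 0.957) = 0.957
((¬(a → c) ∧ ¬(a → a)) → (c ↔ ¬b)) ↔ (a ∧ a) = 1 − |1.000 − 0.957| = 1 − 0.043 = 0.957
¬(((¬(a → c) ∧ ¬(a → a)) → (c ↔ ¬b)) ↔ (a ∧ a)) = 1 − 0.957 = 0.043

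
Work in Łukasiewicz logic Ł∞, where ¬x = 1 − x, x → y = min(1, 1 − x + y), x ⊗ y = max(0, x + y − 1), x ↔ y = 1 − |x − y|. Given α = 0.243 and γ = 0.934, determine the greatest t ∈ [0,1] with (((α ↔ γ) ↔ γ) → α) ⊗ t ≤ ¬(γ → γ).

α ↔ γ = 1 − |0.243 − 0.934| = 1 − 0.691 = 0.309
(α ↔ γ) ↔ γ = 1 − |0.309 − 0.934| = 1 − 0.625 = 0.375
((α ↔ γ) ↔ γ) → α = min(1, 1 − 0.375 + 0.243) = min(1, 0.868) = 0.868
So the left factor is ((α ↔ γ) ↔ γ) → α = 0.868.
γ → γ = min(1, 1 − 0.934 + 0.934) = min(1, 1.000) = 1.000
¬(γ → γ) = 1 − 1.000 = 0.000
So the right-hand bound is ¬(γ → γ) = 0.000.
The residuum of the Łukasiewicz t-norm gives the supremum: min(1, 1 − 0.868 + 0.000).
1 − 0.868 + 0.000 = 0.132, so t = min(1, 0.132) = 0.132.
Check: 0.868 ⊗ 0.132 = max(0, 0.000) = 0.000 ≤ 0.000.

0.132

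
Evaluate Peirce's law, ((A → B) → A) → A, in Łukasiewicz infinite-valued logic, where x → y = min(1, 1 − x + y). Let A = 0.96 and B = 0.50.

0.96

A → B = min(1, 1 − 0.96 + 0.50) = min(1, 0.54) = 0.54
(A → B) → A = min(1, 1 − 0.54 + 0.96) = min(1, 1.42) = 1.00
((A → B) → A) → A = min(1, 1 − 1.00 + 0.96) = min(1, 0.96) = 0.96
(The value 0.96 < 1 shows this instance is not satisfied; not a Ł∞-tautology in general.)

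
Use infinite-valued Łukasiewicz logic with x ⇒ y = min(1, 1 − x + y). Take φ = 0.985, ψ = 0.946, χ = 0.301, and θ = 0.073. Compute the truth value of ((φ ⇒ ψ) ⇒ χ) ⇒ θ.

φ ⇒ ψ = min(1, 1 − 0.985 + 0.946) = min(1, 0.961) = 0.961
(φ ⇒ ψ) ⇒ χ = min(1, 1 − 0.961 + 0.301) = min(1, 0.340) = 0.340
((φ ⇒ ψ) ⇒ χ) ⇒ θ = min(1, 1 − 0.340 + 0.073) = min(1, 0.733) = 0.733

0.733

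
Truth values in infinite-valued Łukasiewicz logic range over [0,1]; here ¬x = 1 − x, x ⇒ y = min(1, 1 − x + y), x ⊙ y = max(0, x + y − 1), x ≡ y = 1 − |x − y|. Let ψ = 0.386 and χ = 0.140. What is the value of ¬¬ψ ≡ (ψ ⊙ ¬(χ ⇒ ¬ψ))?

0.614

¬ψ = 1 − 0.386 = 0.614
¬¬ψ = 1 − 0.614 = 0.386
χ ⇒ ¬ψ = min(1, 1 − 0.140 + 0.614) = min(1, 1.474) = 1.000
¬(χ ⇒ ¬ψ) = 1 − 1.000 = 0.000
ψ ⊙ ¬(χ ⇒ ¬ψ) = max(0, 0.386 + 0.000 − 1) = max(0, -0.614) = 0.000
¬¬ψ ≡ (ψ ⊙ ¬(χ ⇒ ¬ψ)) = 1 − |0.386 − 0.000| = 1 − 0.386 = 0.614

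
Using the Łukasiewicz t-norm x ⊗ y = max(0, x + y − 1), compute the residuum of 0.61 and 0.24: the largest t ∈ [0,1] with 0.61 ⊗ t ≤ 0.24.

0.63

The residuum of the Łukasiewicz t-norm gives the supremum: min(1, 1 − 0.61 + 0.24).
1 − 0.61 + 0.24 = 0.63, so t = min(1, 0.63) = 0.63.
Check: 0.61 ⊗ 0.63 = max(0, 0.24) = 0.24 ≤ 0.24.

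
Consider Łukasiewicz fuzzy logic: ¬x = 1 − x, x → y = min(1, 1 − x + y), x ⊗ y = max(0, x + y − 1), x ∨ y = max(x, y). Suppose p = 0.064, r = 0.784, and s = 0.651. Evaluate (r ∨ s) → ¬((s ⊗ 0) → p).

r ∨ s = max(0.784, 0.651) = 0.784
s ⊗ 0 = max(0, 0.651 + 0.000 − 1) = max(0, -0.349) = 0.000
(s ⊗ 0) → p = min(1, 1 − 0.000 + 0.064) = min(1, 1.064) = 1.000
¬((s ⊗ 0) → p) = 1 − 1.000 = 0.000
(r ∨ s) → ¬((s ⊗ 0) → p) = min(1, 1 − 0.784 + 0.000) = min(1, 0.216) = 0.216

0.216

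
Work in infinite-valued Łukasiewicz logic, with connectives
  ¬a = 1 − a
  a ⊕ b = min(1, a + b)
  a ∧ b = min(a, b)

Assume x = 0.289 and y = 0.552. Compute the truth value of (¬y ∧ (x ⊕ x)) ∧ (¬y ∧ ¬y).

¬y = 1 − 0.552 = 0.448
x ⊕ x = min(1, 0.289 + 0.289) = min(1, 0.578) = 0.578
¬y ∧ (x ⊕ x) = min(0.448, 0.578) = 0.448
¬y ∧ ¬y = min(0.448, 0.448) = 0.448
(¬y ∧ (x ⊕ x)) ∧ (¬y ∧ ¬y) = min(0.448, 0.448) = 0.448

0.448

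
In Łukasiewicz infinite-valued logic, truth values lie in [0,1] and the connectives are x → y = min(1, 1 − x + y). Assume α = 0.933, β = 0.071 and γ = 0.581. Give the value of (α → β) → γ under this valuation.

1.000

α → β = min(1, 1 − 0.933 + 0.071) = min(1, 0.138) = 0.138
(α → β) → γ = min(1, 1 − 0.138 + 0.581) = min(1, 1.443) = 1.000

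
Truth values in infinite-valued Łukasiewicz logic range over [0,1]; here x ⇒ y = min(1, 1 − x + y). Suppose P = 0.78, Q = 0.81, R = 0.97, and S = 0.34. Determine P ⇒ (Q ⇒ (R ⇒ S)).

0.78

R ⇒ S = min(1, 1 − 0.97 + 0.34) = min(1, 0.37) = 0.37
Q ⇒ (R ⇒ S) = min(1, 1 − 0.81 + 0.37) = min(1, 0.56) = 0.56
P ⇒ (Q ⇒ (R ⇒ S)) = min(1, 1 − 0.78 + 0.56) = min(1, 0.78) = 0.78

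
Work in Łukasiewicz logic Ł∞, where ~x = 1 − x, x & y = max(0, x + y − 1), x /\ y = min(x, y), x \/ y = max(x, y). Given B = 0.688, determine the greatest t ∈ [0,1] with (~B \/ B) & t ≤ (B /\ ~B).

~B = 1 − 0.688 = 0.312
~B \/ B = max(0.312, 0.688) = 0.688
So the left factor is ~B \/ B = 0.688.
B /\ ~B = min(0.688, 0.312) = 0.312
So the right-hand bound is B /\ ~B = 0.312.
The residuum of the Łukasiewicz t-norm gives the supremum: min(1, 1 − 0.688 + 0.312).
1 − 0.688 + 0.312 = 0.624, so t = min(1, 0.624) = 0.624.
Check: 0.688 & 0.624 = max(0, 0.312) = 0.312 ≤ 0.312.

0.624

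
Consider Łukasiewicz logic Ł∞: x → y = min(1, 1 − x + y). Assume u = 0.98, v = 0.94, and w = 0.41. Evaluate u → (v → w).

0.49

v → w = min(1, 1 − 0.94 + 0.41) = min(1, 0.47) = 0.47
u → (v → w) = min(1, 1 − 0.98 + 0.47) = min(1, 0.49) = 0.49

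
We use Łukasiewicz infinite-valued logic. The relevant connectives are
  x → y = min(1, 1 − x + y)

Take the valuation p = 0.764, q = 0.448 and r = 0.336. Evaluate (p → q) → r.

p → q = min(1, 1 − 0.764 + 0.448) = min(1, 0.684) = 0.684
(p → q) → r = min(1, 1 − 0.684 + 0.336) = min(1, 0.652) = 0.652

0.652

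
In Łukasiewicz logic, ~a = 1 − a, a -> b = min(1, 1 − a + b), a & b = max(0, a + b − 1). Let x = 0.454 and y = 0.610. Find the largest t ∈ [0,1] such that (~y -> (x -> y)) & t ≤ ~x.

0.546

~y = 1 − 0.610 = 0.390
x -> y = min(1, 1 − 0.454 + 0.610) = min(1, 1.156) = 1.000
~y -> (x -> y) = min(1, 1 − 0.390 + 1.000) = min(1, 1.610) = 1.000
So the left factor is ~y -> (x -> y) = 1.000.
~x = 1 − 0.454 = 0.546
So the right-hand bound is ~x = 0.546.
The residuum of the Łukasiewicz t-norm gives the supremum: min(1, 1 − 1.000 + 0.546).
1 − 1.000 + 0.546 = 0.546, so t = min(1, 0.546) = 0.546.
Check: 1.000 & 0.546 = max(0, 0.546) = 0.546 ≤ 0.546.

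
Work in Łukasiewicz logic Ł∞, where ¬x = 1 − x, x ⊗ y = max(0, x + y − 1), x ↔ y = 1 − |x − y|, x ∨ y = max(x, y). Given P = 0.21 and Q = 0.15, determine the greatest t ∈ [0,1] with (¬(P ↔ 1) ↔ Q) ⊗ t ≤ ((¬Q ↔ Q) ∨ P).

P ↔ 1 = 1 − |0.21 − 1.00| = 1 − 0.79 = 0.21
¬(P ↔ 1) = 1 − 0.21 = 0.79
¬(P ↔ 1) ↔ Q = 1 − |0.79 − 0.15| = 1 − 0.64 = 0.36
So the left factor is ¬(P ↔ 1) ↔ Q = 0.36.
¬Q = 1 − 0.15 = 0.85
¬Q ↔ Q = 1 − |0.85 − 0.15| = 1 − 0.70 = 0.30
(¬Q ↔ Q) ∨ P = max(0.30, 0.21) = 0.30
So the right-hand bound is (¬Q ↔ Q) ∨ P = 0.30.
The residuum of the Łukasiewicz t-norm gives the supremum: min(1, 1 − 0.36 + 0.30).
1 − 0.36 + 0.30 = 0.94, so t = min(1, 0.94) = 0.94.
Check: 0.36 ⊗ 0.94 = max(0, 0.30) = 0.30 ≤ 0.30.

0.94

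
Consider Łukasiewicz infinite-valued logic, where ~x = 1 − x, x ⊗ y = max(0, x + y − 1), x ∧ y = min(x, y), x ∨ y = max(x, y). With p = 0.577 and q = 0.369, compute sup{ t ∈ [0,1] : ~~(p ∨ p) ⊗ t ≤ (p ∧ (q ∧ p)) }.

0.792

p ∨ p = max(0.577, 0.577) = 0.577
~(p ∨ p) = 1 − 0.577 = 0.423
~~(p ∨ p) = 1 − 0.423 = 0.577
So the left factor is ~~(p ∨ p) = 0.577.
q ∧ p = min(0.369, 0.577) = 0.369
p ∧ (q ∧ p) = min(0.577, 0.369) = 0.369
So the right-hand bound is p ∧ (q ∧ p) = 0.369.
The residuum of the Łukasiewicz t-norm gives the supremum: min(1, 1 − 0.577 + 0.369).
1 − 0.577 + 0.369 = 0.792, so t = min(1, 0.792) = 0.792.
Check: 0.577 ⊗ 0.792 = max(0, 0.369) = 0.369 ≤ 0.369.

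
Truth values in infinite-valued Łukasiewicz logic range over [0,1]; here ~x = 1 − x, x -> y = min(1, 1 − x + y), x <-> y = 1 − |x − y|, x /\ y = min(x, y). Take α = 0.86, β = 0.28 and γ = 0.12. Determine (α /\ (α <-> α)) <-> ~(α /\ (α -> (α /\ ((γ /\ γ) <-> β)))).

0.28

α <-> α = 1 − |0.86 − 0.86| = 1 − 0.00 = 1.00
α /\ (α <-> α) = min(0.86, 1.00) = 0.86
γ /\ γ = min(0.12, 0.12) = 0.12
(γ /\ γ) <-> β = 1 − |0.12 − 0.28| = 1 − 0.16 = 0.84
α /\ ((γ /\ γ) <-> β) = min(0.86, 0.84) = 0.84
α -> (α /\ ((γ /\ γ) <-> β)) = min(1, 1 − 0.86 + 0.84) = min(1, 0.98) = 0.98
α /\ (α -> (α /\ ((γ /\ γ) <-> β))) = min(0.86, 0.98) = 0.86
~(α /\ (α -> (α /\ ((γ /\ γ) <-> β)))) = 1 − 0.86 = 0.14
(α /\ (α <-> α)) <-> ~(α /\ (α -> (α /\ ((γ /\ γ) <-> β)))) = 1 − |0.86 − 0.14| = 1 − 0.72 = 0.28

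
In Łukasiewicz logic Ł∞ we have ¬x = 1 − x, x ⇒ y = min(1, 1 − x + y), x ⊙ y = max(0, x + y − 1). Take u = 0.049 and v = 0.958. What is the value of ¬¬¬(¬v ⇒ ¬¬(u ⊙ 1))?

0.000

¬v = 1 − 0.958 = 0.042
u ⊙ 1 = max(0, 0.049 + 1.000 − 1) = max(0, 0.049) = 0.049
¬(u ⊙ 1) = 1 − 0.049 = 0.951
¬¬(u ⊙ 1) = 1 − 0.951 = 0.049
¬v ⇒ ¬¬(u ⊙ 1) = min(1, 1 − 0.042 + 0.049) = min(1, 1.007) = 1.000
¬(¬v ⇒ ¬¬(u ⊙ 1)) = 1 − 1.000 = 0.000
¬¬(¬v ⇒ ¬¬(u ⊙ 1)) = 1 − 0.000 = 1.000
¬¬¬(¬v ⇒ ¬¬(u ⊙ 1)) = 1 − 1.000 = 0.000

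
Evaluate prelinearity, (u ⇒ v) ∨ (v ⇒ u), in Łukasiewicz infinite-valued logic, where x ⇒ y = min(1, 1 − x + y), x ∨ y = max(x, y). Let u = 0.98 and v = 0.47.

u ⇒ v = min(1, 1 − 0.98 + 0.47) = min(1, 0.49) = 0.49
v ⇒ u = min(1, 1 − 0.47 + 0.98) = min(1, 1.51) = 1.00
(u ⇒ v) ∨ (v ⇒ u) = max(0.49, 1.00) = 1.00
(As expected: a Ł∞-tautology — holds in every MV-chain.)

1.00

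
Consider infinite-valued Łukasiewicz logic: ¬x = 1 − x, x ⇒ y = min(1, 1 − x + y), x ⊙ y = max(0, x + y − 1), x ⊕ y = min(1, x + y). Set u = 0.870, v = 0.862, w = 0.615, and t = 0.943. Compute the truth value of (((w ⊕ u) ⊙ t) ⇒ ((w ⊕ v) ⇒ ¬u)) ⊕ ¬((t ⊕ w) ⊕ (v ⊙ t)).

0.187

w ⊕ u = min(1, 0.615 + 0.870) = min(1, 1.485) = 1.000
(w ⊕ u) ⊙ t = max(0, 1.000 + 0.943 − 1) = max(0, 0.943) = 0.943
w ⊕ v = min(1, 0.615 + 0.862) = min(1, 1.477) = 1.000
¬u = 1 − 0.870 = 0.130
(w ⊕ v) ⇒ ¬u = min(1, 1 − 1.000 + 0.130) = min(1, 0.130) = 0.130
((w ⊕ u) ⊙ t) ⇒ ((w ⊕ v) ⇒ ¬u) = min(1, 1 − 0.943 + 0.130) = min(1, 0.187) = 0.187
t ⊕ w = min(1, 0.943 + 0.615) = min(1, 1.558) = 1.000
v ⊙ t = max(0, 0.862 + 0.943 − 1) = max(0, 0.805) = 0.805
(t ⊕ w) ⊕ (v ⊙ t) = min(1, 1.000 + 0.805) = min(1, 1.805) = 1.000
¬((t ⊕ w) ⊕ (v ⊙ t)) = 1 − 1.000 = 0.000
(((w ⊕ u) ⊙ t) ⇒ ((w ⊕ v) ⇒ ¬u)) ⊕ ¬((t ⊕ w) ⊕ (v ⊙ t)) = min(1, 0.187 + 0.000) = min(1, 0.187) = 0.187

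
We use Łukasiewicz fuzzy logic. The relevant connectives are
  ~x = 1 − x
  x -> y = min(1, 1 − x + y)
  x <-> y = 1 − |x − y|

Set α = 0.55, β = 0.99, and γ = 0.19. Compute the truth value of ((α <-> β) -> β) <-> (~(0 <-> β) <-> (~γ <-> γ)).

0.39

α <-> β = 1 − |0.55 − 0.99| = 1 − 0.44 = 0.56
(α <-> β) -> β = min(1, 1 − 0.56 + 0.99) = min(1, 1.43) = 1.00
0 <-> β = 1 − |0.00 − 0.99| = 1 − 0.99 = 0.01
~(0 <-> β) = 1 − 0.01 = 0.99
~γ = 1 − 0.19 = 0.81
~γ <-> γ = 1 − |0.81 − 0.19| = 1 − 0.62 = 0.38
~(0 <-> β) <-> (~γ <-> γ) = 1 − |0.99 − 0.38| = 1 − 0.61 = 0.39
((α <-> β) -> β) <-> (~(0 <-> β) <-> (~γ <-> γ)) = 1 − |1.00 − 0.39| = 1 − 0.61 = 0.39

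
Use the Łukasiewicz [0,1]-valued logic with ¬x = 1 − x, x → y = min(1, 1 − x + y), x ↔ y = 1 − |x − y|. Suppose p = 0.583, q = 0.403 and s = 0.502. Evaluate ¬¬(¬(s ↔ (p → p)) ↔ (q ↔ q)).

p → p = min(1, 1 − 0.583 + 0.583) = min(1, 1.000) = 1.000
s ↔ (p → p) = 1 − |0.502 − 1.000| = 1 − 0.498 = 0.502
¬(s ↔ (p → p)) = 1 − 0.502 = 0.498
q ↔ q = 1 − |0.403 − 0.403| = 1 − 0.000 = 1.000
¬(s ↔ (p → p)) ↔ (q ↔ q) = 1 − |0.498 − 1.000| = 1 − 0.502 = 0.498
¬(¬(s ↔ (p → p)) ↔ (q ↔ q)) = 1 − 0.498 = 0.502
¬¬(¬(s ↔ (p → p)) ↔ (q ↔ q)) = 1 − 0.502 = 0.498

0.498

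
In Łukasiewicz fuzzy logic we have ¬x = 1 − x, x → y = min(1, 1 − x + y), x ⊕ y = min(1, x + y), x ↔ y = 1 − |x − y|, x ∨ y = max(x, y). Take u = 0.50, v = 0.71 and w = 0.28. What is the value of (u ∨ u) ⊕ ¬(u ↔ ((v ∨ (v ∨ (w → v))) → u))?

0.50

u ∨ u = max(0.50, 0.50) = 0.50
w → v = min(1, 1 − 0.28 + 0.71) = min(1, 1.43) = 1.00
v ∨ (w → v) = max(0.71, 1.00) = 1.00
v ∨ (v ∨ (w → v)) = max(0.71, 1.00) = 1.00
(v ∨ (v ∨ (w → v))) → u = min(1, 1 − 1.00 + 0.50) = min(1, 0.50) = 0.50
u ↔ ((v ∨ (v ∨ (w → v))) → u) = 1 − |0.50 − 0.50| = 1 − 0.00 = 1.00
¬(u ↔ ((v ∨ (v ∨ (w → v))) → u)) = 1 − 1.00 = 0.00
(u ∨ u) ⊕ ¬(u ↔ ((v ∨ (v ∨ (w → v))) → u)) = min(1, 0.50 + 0.00) = min(1, 0.50) = 0.50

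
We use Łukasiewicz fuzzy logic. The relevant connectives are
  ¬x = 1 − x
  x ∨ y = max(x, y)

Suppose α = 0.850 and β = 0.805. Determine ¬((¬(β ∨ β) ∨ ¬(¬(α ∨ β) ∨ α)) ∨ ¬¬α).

β ∨ β = max(0.805, 0.805) = 0.805
¬(β ∨ β) = 1 − 0.805 = 0.195
α ∨ β = max(0.850, 0.805) = 0.850
¬(α ∨ β) = 1 − 0.850 = 0.150
¬(α ∨ β) ∨ α = max(0.150, 0.850) = 0.850
¬(¬(α ∨ β) ∨ α) = 1 − 0.850 = 0.150
¬(β ∨ β) ∨ ¬(¬(α ∨ β) ∨ α) = max(0.195, 0.150) = 0.195
¬α = 1 − 0.850 = 0.150
¬¬α = 1 − 0.150 = 0.850
(¬(β ∨ β) ∨ ¬(¬(α ∨ β) ∨ α)) ∨ ¬¬α = max(0.195, 0.850) = 0.850
¬((¬(β ∨ β) ∨ ¬(¬(α ∨ β) ∨ α)) ∨ ¬¬α) = 1 − 0.850 = 0.150

0.150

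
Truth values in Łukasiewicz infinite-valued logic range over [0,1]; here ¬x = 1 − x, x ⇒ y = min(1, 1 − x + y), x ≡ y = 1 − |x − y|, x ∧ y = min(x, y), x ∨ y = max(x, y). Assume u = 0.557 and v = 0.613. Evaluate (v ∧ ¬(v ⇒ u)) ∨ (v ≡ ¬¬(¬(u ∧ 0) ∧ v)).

1.000

v ⇒ u = min(1, 1 − 0.613 + 0.557) = min(1, 0.944) = 0.944
¬(v ⇒ u) = 1 − 0.944 = 0.056
v ∧ ¬(v ⇒ u) = min(0.613, 0.056) = 0.056
u ∧ 0 = min(0.557, 0.000) = 0.000
¬(u ∧ 0) = 1 − 0.000 = 1.000
¬(u ∧ 0) ∧ v = min(1.000, 0.613) = 0.613
¬(¬(u ∧ 0) ∧ v) = 1 − 0.613 = 0.387
¬¬(¬(u ∧ 0) ∧ v) = 1 − 0.387 = 0.613
v ≡ ¬¬(¬(u ∧ 0) ∧ v) = 1 − |0.613 − 0.613| = 1 − 0.000 = 1.000
(v ∧ ¬(v ⇒ u)) ∨ (v ≡ ¬¬(¬(u ∧ 0) ∧ v)) = max(0.056, 1.000) = 1.000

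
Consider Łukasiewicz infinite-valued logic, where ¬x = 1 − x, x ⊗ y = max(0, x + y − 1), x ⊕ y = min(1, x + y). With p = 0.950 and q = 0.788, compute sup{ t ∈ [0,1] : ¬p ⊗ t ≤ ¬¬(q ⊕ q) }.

¬p = 1 − 0.950 = 0.050
So the left factor is ¬p = 0.050.
q ⊕ q = min(1, 0.788 + 0.788) = min(1, 1.576) = 1.000
¬(q ⊕ q) = 1 − 1.000 = 0.000
¬¬(q ⊕ q) = 1 − 0.000 = 1.000
So the right-hand bound is ¬¬(q ⊕ q) = 1.000.
The residuum of the Łukasiewicz t-norm gives the supremum: min(1, 1 − 0.050 + 1.000).
1 − 0.050 + 1.000 = 1.950, so t = min(1, 1.950) = 1.000.
Check: 0.050 ⊗ 1.000 = max(0, 0.050) = 0.050 ≤ 1.000.

1.000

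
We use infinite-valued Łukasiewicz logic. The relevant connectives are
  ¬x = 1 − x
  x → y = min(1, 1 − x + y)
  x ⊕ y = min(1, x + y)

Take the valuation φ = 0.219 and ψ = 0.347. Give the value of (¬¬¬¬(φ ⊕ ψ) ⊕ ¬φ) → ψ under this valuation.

φ ⊕ ψ = min(1, 0.219 + 0.347) = min(1, 0.566) = 0.566
¬(φ ⊕ ψ) = 1 − 0.566 = 0.434
¬¬(φ ⊕ ψ) = 1 − 0.434 = 0.566
¬¬¬(φ ⊕ ψ) = 1 − 0.566 = 0.434
¬¬¬¬(φ ⊕ ψ) = 1 − 0.434 = 0.566
¬φ = 1 − 0.219 = 0.781
¬¬¬¬(φ ⊕ ψ) ⊕ ¬φ = min(1, 0.566 + 0.781) = min(1, 1.347) = 1.000
(¬¬¬¬(φ ⊕ ψ) ⊕ ¬φ) → ψ = min(1, 1 − 1.000 + 0.347) = min(1, 0.347) = 0.347

0.347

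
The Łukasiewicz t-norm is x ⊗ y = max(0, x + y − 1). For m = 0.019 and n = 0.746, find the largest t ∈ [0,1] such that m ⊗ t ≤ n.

The residuum of the Łukasiewicz t-norm gives the supremum: min(1, 1 − 0.019 + 0.746).
1 − 0.019 + 0.746 = 1.727, so t = min(1, 1.727) = 1.000.
Check: 0.019 ⊗ 1.000 = max(0, 0.019) = 0.019 ≤ 0.746.

1.000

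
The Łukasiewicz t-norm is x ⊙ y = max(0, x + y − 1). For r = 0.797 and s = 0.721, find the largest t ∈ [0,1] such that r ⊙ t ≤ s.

0.924

The residuum of the Łukasiewicz t-norm gives the supremum: min(1, 1 − 0.797 + 0.721).
1 − 0.797 + 0.721 = 0.924, so t = min(1, 0.924) = 0.924.
Check: 0.797 ⊙ 0.924 = max(0, 0.721) = 0.721 ≤ 0.721.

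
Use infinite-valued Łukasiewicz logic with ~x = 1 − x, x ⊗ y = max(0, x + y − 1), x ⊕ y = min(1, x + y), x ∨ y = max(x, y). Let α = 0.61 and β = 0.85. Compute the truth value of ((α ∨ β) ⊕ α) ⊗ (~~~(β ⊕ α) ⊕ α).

α ∨ β = max(0.61, 0.85) = 0.85
(α ∨ β) ⊕ α = min(1, 0.85 + 0.61) = min(1, 1.46) = 1.00
β ⊕ α = min(1, 0.85 + 0.61) = min(1, 1.46) = 1.00
~(β ⊕ α) = 1 − 1.00 = 0.00
~~(β ⊕ α) = 1 − 0.00 = 1.00
~~~(β ⊕ α) = 1 − 1.00 = 0.00
~~~(β ⊕ α) ⊕ α = min(1, 0.00 + 0.61) = min(1, 0.61) = 0.61
((α ∨ β) ⊕ α) ⊗ (~~~(β ⊕ α) ⊕ α) = max(0, 1.00 + 0.61 − 1) = max(0, 0.61) = 0.61

0.61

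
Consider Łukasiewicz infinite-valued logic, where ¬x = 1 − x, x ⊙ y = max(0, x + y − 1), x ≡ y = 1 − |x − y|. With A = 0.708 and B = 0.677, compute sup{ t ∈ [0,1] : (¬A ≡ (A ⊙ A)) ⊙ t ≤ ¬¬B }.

0.801

¬A = 1 − 0.708 = 0.292
A ⊙ A = max(0, 0.708 + 0.708 − 1) = max(0, 0.416) = 0.416
¬A ≡ (A ⊙ A) = 1 − |0.292 − 0.416| = 1 − 0.124 = 0.876
So the left factor is ¬A ≡ (A ⊙ A) = 0.876.
¬B = 1 − 0.677 = 0.323
¬¬B = 1 − 0.323 = 0.677
So the right-hand bound is ¬¬B = 0.677.
The residuum of the Łukasiewicz t-norm gives the supremum: min(1, 1 − 0.876 + 0.677).
1 − 0.876 + 0.677 = 0.801, so t = min(1, 0.801) = 0.801.
Check: 0.876 ⊙ 0.801 = max(0, 0.677) = 0.677 ≤ 0.677.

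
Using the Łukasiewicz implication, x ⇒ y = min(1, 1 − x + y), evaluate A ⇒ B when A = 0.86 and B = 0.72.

0.86

A ⇒ B = min(1, 1 − 0.86 + 0.72) = min(1, 0.86) = 0.86
For comparison, the Gödel implication (1 if x ≤ y else y) would give 0.72.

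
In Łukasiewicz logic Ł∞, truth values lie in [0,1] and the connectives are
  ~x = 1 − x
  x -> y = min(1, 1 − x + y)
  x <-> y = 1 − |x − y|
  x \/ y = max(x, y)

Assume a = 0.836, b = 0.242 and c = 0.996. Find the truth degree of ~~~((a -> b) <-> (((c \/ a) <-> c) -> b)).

0.164

a -> b = min(1, 1 − 0.836 + 0.242) = min(1, 0.406) = 0.406
c \/ a = max(0.996, 0.836) = 0.996
(c \/ a) <-> c = 1 − |0.996 − 0.996| = 1 − 0.000 = 1.000
((c \/ a) <-> c) -> b = min(1, 1 − 1.000 + 0.242) = min(1, 0.242) = 0.242
(a -> b) <-> (((c \/ a) <-> c) -> b) = 1 − |0.406 − 0.242| = 1 − 0.164 = 0.836
~((a -> b) <-> (((c \/ a) <-> c) -> b)) = 1 − 0.836 = 0.164
~~((a -> b) <-> (((c \/ a) <-> c) -> b)) = 1 − 0.164 = 0.836
~~~((a -> b) <-> (((c \/ a) <-> c) -> b)) = 1 − 0.836 = 0.164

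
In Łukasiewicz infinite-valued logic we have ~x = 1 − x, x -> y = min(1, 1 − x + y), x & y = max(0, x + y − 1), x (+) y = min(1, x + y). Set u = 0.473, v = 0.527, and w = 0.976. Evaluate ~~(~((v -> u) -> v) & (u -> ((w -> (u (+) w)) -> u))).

0.419

v -> u = min(1, 1 − 0.527 + 0.473) = min(1, 0.946) = 0.946
(v -> u) -> v = min(1, 1 − 0.946 + 0.527) = min(1, 0.581) = 0.581
~((v -> u) -> v) = 1 − 0.581 = 0.419
u (+) w = min(1, 0.473 + 0.976) = min(1, 1.449) = 1.000
w -> (u (+) w) = min(1, 1 − 0.976 + 1.000) = min(1, 1.024) = 1.000
(w -> (u (+) w)) -> u = min(1, 1 − 1.000 + 0.473) = min(1, 0.473) = 0.473
u -> ((w -> (u (+) w)) -> u) = min(1, 1 − 0.473 + 0.473) = min(1, 1.000) = 1.000
~((v -> u) -> v) & (u -> ((w -> (u (+) w)) -> u)) = max(0, 0.419 + 1.000 − 1) = max(0, 0.419) = 0.419
~(~((v -> u) -> v) & (u -> ((w -> (u (+) w)) -> u))) = 1 − 0.419 = 0.581
~~(~((v -> u) -> v) & (u -> ((w -> (u (+) w)) -> u))) = 1 − 0.581 = 0.419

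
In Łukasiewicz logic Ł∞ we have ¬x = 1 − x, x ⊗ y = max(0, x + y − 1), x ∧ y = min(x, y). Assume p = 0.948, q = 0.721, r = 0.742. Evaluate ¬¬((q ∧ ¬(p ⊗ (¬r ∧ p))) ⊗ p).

0.669

¬r = 1 − 0.742 = 0.258
¬r ∧ p = min(0.258, 0.948) = 0.258
p ⊗ (¬r ∧ p) = max(0, 0.948 + 0.258 − 1) = max(0, 0.206) = 0.206
¬(p ⊗ (¬r ∧ p)) = 1 − 0.206 = 0.794
q ∧ ¬(p ⊗ (¬r ∧ p)) = min(0.721, 0.794) = 0.721
(q ∧ ¬(p ⊗ (¬r ∧ p))) ⊗ p = max(0, 0.721 + 0.948 − 1) = max(0, 0.669) = 0.669
¬((q ∧ ¬(p ⊗ (¬r ∧ p))) ⊗ p) = 1 − 0.669 = 0.331
¬¬((q ∧ ¬(p ⊗ (¬r ∧ p))) ⊗ p) = 1 − 0.331 = 0.669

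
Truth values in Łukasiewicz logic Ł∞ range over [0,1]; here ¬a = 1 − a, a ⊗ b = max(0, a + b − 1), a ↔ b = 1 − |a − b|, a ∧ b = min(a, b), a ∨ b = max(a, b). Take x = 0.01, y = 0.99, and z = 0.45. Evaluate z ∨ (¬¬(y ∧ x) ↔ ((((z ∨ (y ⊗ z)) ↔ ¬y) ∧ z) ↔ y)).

0.55

y ∧ x = min(0.99, 0.01) = 0.01
¬(y ∧ x) = 1 − 0.01 = 0.99
¬¬(y ∧ x) = 1 − 0.99 = 0.01
y ⊗ z = max(0, 0.99 + 0.45 − 1) = max(0, 0.44) = 0.44
z ∨ (y ⊗ z) = max(0.45, 0.44) = 0.45
¬y = 1 − 0.99 = 0.01
(z ∨ (y ⊗ z)) ↔ ¬y = 1 − |0.45 − 0.01| = 1 − 0.44 = 0.56
((z ∨ (y ⊗ z)) ↔ ¬y) ∧ z = min(0.56, 0.45) = 0.45
(((z ∨ (y ⊗ z)) ↔ ¬y) ∧ z) ↔ y = 1 − |0.45 − 0.99| = 1 − 0.54 = 0.46
¬¬(y ∧ x) ↔ ((((z ∨ (y ⊗ z)) ↔ ¬y) ∧ z) ↔ y) = 1 − |0.01 − 0.46| = 1 − 0.45 = 0.55
z ∨ (¬¬(y ∧ x) ↔ ((((z ∨ (y ⊗ z)) ↔ ¬y) ∧ z) ↔ y)) = max(0.45, 0.55) = 0.55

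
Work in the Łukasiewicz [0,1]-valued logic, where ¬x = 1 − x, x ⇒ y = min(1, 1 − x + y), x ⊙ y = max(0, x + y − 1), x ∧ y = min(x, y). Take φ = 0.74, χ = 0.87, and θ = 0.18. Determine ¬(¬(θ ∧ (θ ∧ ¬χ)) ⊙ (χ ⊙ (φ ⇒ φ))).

0.26

¬χ = 1 − 0.87 = 0.13
θ ∧ ¬χ = min(0.18, 0.13) = 0.13
θ ∧ (θ ∧ ¬χ) = min(0.18, 0.13) = 0.13
¬(θ ∧ (θ ∧ ¬χ)) = 1 − 0.13 = 0.87
φ ⇒ φ = min(1, 1 − 0.74 + 0.74) = min(1, 1.00) = 1.00
χ ⊙ (φ ⇒ φ) = max(0, 0.87 + 1.00 − 1) = max(0, 0.87) = 0.87
¬(θ ∧ (θ ∧ ¬χ)) ⊙ (χ ⊙ (φ ⇒ φ)) = max(0, 0.87 + 0.87 − 1) = max(0, 0.74) = 0.74
¬(¬(θ ∧ (θ ∧ ¬χ)) ⊙ (χ ⊙ (φ ⇒ φ))) = 1 − 0.74 = 0.26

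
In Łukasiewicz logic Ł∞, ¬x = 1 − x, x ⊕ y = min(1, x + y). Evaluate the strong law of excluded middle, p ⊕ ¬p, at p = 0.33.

1.00

¬p = 1 − 0.33 = 0.67
p ⊕ ¬p = min(1, 0.33 + 0.67) = min(1, 1.00) = 1.00
(As expected: always 1 in Ł∞ since a ⊕ (1−a) = 1.)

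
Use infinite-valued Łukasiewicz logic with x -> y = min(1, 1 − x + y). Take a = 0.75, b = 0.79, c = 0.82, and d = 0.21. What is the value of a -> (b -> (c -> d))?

0.85

c -> d = min(1, 1 − 0.82 + 0.21) = min(1, 0.39) = 0.39
b -> (c -> d) = min(1, 1 − 0.79 + 0.39) = min(1, 0.60) = 0.60
a -> (b -> (c -> d)) = min(1, 1 − 0.75 + 0.60) = min(1, 0.85) = 0.85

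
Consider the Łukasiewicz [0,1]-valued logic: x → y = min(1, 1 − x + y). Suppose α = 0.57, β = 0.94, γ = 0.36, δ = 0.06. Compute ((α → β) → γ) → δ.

0.70

α → β = min(1, 1 − 0.57 + 0.94) = min(1, 1.37) = 1.00
(α → β) → γ = min(1, 1 − 1.00 + 0.36) = min(1, 0.36) = 0.36
((α → β) → γ) → δ = min(1, 1 − 0.36 + 0.06) = min(1, 0.70) = 0.70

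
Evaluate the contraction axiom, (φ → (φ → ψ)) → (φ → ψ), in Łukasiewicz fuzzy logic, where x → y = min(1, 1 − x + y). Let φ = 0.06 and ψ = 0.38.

1.00

φ → ψ = min(1, 1 − 0.06 + 0.38) = min(1, 1.32) = 1.00
φ → (φ → ψ) = min(1, 1 − 0.06 + 1.00) = min(1, 1.94) = 1.00
(φ → (φ → ψ)) → (φ → ψ) = min(1, 1 − 1.00 + 1.00) = min(1, 1.00) = 1.00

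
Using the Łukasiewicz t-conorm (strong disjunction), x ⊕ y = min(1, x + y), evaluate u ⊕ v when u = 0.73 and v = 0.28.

u ⊕ v = min(1, 0.73 + 0.28) = min(1, 1.01) = 1.00
For comparison, the Gödel t-conorm max(x, y) would give 0.73.

1.00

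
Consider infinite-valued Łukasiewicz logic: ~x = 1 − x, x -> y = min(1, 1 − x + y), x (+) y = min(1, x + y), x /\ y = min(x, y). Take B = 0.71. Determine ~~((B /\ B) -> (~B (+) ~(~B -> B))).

B /\ B = min(0.71, 0.71) = 0.71
~B = 1 − 0.71 = 0.29
~B -> B = min(1, 1 − 0.29 + 0.71) = min(1, 1.42) = 1.00
~(~B -> B) = 1 − 1.00 = 0.00
~B (+) ~(~B -> B) = min(1, 0.29 + 0.00) = min(1, 0.29) = 0.29
(B /\ B) -> (~B (+) ~(~B -> B)) = min(1, 1 − 0.71 + 0.29) = min(1, 0.58) = 0.58
~((B /\ B) -> (~B (+) ~(~B -> B))) = 1 − 0.58 = 0.42
~~((B /\ B) -> (~B (+) ~(~B -> B))) = 1 − 0.42 = 0.58

0.58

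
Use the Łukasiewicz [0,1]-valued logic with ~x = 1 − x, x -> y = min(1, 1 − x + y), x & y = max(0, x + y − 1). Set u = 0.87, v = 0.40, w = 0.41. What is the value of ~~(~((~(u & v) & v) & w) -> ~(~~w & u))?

u & v = max(0, 0.87 + 0.40 − 1) = max(0, 0.27) = 0.27
~(u & v) = 1 − 0.27 = 0.73
~(u & v) & v = max(0, 0.73 + 0.40 − 1) = max(0, 0.13) = 0.13
(~(u & v) & v) & w = max(0, 0.13 + 0.41 − 1) = max(0, -0.46) = 0.00
~((~(u & v) & v) & w) = 1 − 0.00 = 1.00
~w = 1 − 0.41 = 0.59
~~w = 1 − 0.59 = 0.41
~~w & u = max(0, 0.41 + 0.87 − 1) = max(0, 0.28) = 0.28
~(~~w & u) = 1 − 0.28 = 0.72
~((~(u & v) & v) & w) -> ~(~~w & u) = min(1, 1 − 1.00 + 0.72) = min(1, 0.72) = 0.72
~(~((~(u & v) & v) & w) -> ~(~~w & u)) = 1 − 0.72 = 0.28
~~(~((~(u & v) & v) & w) -> ~(~~w & u)) = 1 − 0.28 = 0.72

0.72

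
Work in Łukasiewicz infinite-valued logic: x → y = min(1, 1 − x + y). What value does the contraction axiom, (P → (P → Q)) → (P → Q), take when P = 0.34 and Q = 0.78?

1.00

P → Q = min(1, 1 − 0.34 + 0.78) = min(1, 1.44) = 1.00
P → (P → Q) = min(1, 1 − 0.34 + 1.00) = min(1, 1.66) = 1.00
(P → (P → Q)) → (P → Q) = min(1, 1 − 1.00 + 1.00) = min(1, 1.00) = 1.00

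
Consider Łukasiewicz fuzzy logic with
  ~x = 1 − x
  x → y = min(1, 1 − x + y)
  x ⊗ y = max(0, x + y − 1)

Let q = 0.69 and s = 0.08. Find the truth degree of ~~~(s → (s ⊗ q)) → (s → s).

s ⊗ q = max(0, 0.08 + 0.69 − 1) = max(0, -0.23) = 0.00
s → (s ⊗ q) = min(1, 1 − 0.08 + 0.00) = min(1, 0.92) = 0.92
~(s → (s ⊗ q)) = 1 − 0.92 = 0.08
~~(s → (s ⊗ q)) = 1 − 0.08 = 0.92
~~~(s → (s ⊗ q)) = 1 − 0.92 = 0.08
s → s = min(1, 1 − 0.08 + 0.08) = min(1, 1.00) = 1.00
~~~(s → (s ⊗ q)) → (s → s) = min(1, 1 − 0.08 + 1.00) = min(1, 1.92) = 1.00

1.00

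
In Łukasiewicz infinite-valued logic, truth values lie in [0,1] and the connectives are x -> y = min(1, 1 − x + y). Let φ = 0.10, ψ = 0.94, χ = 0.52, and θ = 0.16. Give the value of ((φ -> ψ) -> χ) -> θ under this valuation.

0.64

φ -> ψ = min(1, 1 − 0.10 + 0.94) = min(1, 1.84) = 1.00
(φ -> ψ) -> χ = min(1, 1 − 1.00 + 0.52) = min(1, 0.52) = 0.52
((φ -> ψ) -> χ) -> θ = min(1, 1 − 0.52 + 0.16) = min(1, 0.64) = 0.64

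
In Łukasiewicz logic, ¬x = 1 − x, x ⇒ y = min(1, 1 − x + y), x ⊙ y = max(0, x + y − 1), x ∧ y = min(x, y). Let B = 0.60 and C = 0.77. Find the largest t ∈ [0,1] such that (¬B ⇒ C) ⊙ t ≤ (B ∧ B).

0.60

¬B = 1 − 0.60 = 0.40
¬B ⇒ C = min(1, 1 − 0.40 + 0.77) = min(1, 1.37) = 1.00
So the left factor is ¬B ⇒ C = 1.00.
B ∧ B = min(0.60, 0.60) = 0.60
So the right-hand bound is B ∧ B = 0.60.
The residuum of the Łukasiewicz t-norm gives the supremum: min(1, 1 − 1.00 + 0.60).
1 − 1.00 + 0.60 = 0.60, so t = min(1, 0.60) = 0.60.
Check: 1.00 ⊙ 0.60 = max(0, 0.60) = 0.60 ≤ 0.60.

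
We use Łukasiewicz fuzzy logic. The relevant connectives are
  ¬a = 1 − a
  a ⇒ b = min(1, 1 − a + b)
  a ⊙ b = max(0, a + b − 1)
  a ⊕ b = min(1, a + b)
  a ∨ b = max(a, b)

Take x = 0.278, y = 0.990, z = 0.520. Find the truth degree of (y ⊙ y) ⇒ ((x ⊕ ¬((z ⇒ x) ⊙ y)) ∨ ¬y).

y ⊙ y = max(0, 0.990 + 0.990 − 1) = max(0, 0.980) = 0.980
z ⇒ x = min(1, 1 − 0.520 + 0.278) = min(1, 0.758) = 0.758
(z ⇒ x) ⊙ y = max(0, 0.758 + 0.990 − 1) = max(0, 0.748) = 0.748
¬((z ⇒ x) ⊙ y) = 1 − 0.748 = 0.252
x ⊕ ¬((z ⇒ x) ⊙ y) = min(1, 0.278 + 0.252) = min(1, 0.530) = 0.530
¬y = 1 − 0.990 = 0.010
(x ⊕ ¬((z ⇒ x) ⊙ y)) ∨ ¬y = max(0.530, 0.010) = 0.530
(y ⊙ y) ⇒ ((x ⊕ ¬((z ⇒ x) ⊙ y)) ∨ ¬y) = min(1, 1 − 0.980 + 0.530) = min(1, 0.550) = 0.550

0.550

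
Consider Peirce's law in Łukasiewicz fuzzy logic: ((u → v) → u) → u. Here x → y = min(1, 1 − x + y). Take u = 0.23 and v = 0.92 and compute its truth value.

1.00

u → v = min(1, 1 − 0.23 + 0.92) = min(1, 1.69) = 1.00
(u → v) → u = min(1, 1 − 1.00 + 0.23) = min(1, 0.23) = 0.23
((u → v) → u) → u = min(1, 1 − 0.23 + 0.23) = min(1, 1.00) = 1.00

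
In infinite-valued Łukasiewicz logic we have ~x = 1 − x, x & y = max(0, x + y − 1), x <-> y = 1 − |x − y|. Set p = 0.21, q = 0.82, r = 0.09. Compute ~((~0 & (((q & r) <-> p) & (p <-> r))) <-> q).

0.15

~0 = 1 − 0.00 = 1.00
q & r = max(0, 0.82 + 0.09 − 1) = max(0, -0.09) = 0.00
(q & r) <-> p = 1 − |0.00 − 0.21| = 1 − 0.21 = 0.79
p <-> r = 1 − |0.21 − 0.09| = 1 − 0.12 = 0.88
((q & r) <-> p) & (p <-> r) = max(0, 0.79 + 0.88 − 1) = max(0, 0.67) = 0.67
~0 & (((q & r) <-> p) & (p <-> r)) = max(0, 1.00 + 0.67 − 1) = max(0, 0.67) = 0.67
(~0 & (((q & r) <-> p) & (p <-> r))) <-> q = 1 − |0.67 − 0.82| = 1 − 0.15 = 0.85
~((~0 & (((q & r) <-> p) & (p <-> r))) <-> q) = 1 − 0.85 = 0.15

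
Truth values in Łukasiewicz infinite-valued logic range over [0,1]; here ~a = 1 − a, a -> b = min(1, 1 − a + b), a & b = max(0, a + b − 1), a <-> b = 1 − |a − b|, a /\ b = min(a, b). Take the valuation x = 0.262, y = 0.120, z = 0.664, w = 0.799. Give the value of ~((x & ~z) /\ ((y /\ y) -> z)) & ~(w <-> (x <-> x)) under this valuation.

~z = 1 − 0.664 = 0.336
x & ~z = max(0, 0.262 + 0.336 − 1) = max(0, -0.402) = 0.000
y /\ y = min(0.120, 0.120) = 0.120
(y /\ y) -> z = min(1, 1 − 0.120 + 0.664) = min(1, 1.544) = 1.000
(x & ~z) /\ ((y /\ y) -> z) = min(0.000, 1.000) = 0.000
~((x & ~z) /\ ((y /\ y) -> z)) = 1 − 0.000 = 1.000
x <-> x = 1 − |0.262 − 0.262| = 1 − 0.000 = 1.000
w <-> (x <-> x) = 1 − |0.799 − 1.000| = 1 − 0.201 = 0.799
~(w <-> (x <-> x)) = 1 − 0.799 = 0.201
~((x & ~z) /\ ((y /\ y) -> z)) & ~(w <-> (x <-> x)) = max(0, 1.000 + 0.201 − 1) = max(0, 0.201) = 0.201

0.201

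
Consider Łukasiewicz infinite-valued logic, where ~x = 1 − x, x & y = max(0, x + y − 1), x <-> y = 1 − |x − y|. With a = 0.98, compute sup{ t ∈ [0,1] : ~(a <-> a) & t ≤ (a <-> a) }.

a <-> a = 1 − |0.98 − 0.98| = 1 − 0.00 = 1.00
~(a <-> a) = 1 − 1.00 = 0.00
So the left factor is ~(a <-> a) = 0.00.
So the right-hand bound is a <-> a = 1.00.
The residuum of the Łukasiewicz t-norm gives the supremum: min(1, 1 − 0.00 + 1.00).
1 − 0.00 + 1.00 = 2.00, so t = min(1, 2.00) = 1.00.
Check: 0.00 & 1.00 = max(0, 0.00) = 0.00 ≤ 1.00.

1.00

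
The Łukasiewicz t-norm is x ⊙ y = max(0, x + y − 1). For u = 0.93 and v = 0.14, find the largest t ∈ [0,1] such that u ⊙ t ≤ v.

0.21

The residuum of the Łukasiewicz t-norm gives the supremum: min(1, 1 − 0.93 + 0.14).
1 − 0.93 + 0.14 = 0.21, so t = min(1, 0.21) = 0.21.
Check: 0.93 ⊙ 0.21 = max(0, 0.14) = 0.14 ≤ 0.14.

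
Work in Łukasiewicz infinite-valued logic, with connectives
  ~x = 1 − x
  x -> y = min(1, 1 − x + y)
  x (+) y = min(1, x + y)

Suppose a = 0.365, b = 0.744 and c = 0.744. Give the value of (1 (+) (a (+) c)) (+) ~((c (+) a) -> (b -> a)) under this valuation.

a (+) c = min(1, 0.365 + 0.744) = min(1, 1.109) = 1.000
1 (+) (a (+) c) = min(1, 1.000 + 1.000) = min(1, 2.000) = 1.000
c (+) a = min(1, 0.744 + 0.365) = min(1, 1.109) = 1.000
b -> a = min(1, 1 − 0.744 + 0.365) = min(1, 0.621) = 0.621
(c (+) a) -> (b -> a) = min(1, 1 − 1.000 + 0.621) = min(1, 0.621) = 0.621
~((c (+) a) -> (b -> a)) = 1 − 0.621 = 0.379
(1 (+) (a (+) c)) (+) ~((c (+) a) -> (b -> a)) = min(1, 1.000 + 0.379) = min(1, 1.379) = 1.000

1.000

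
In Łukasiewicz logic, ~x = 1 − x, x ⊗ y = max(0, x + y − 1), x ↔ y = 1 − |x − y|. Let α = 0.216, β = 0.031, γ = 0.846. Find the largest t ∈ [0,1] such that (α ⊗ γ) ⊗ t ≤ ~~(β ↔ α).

α ⊗ γ = max(0, 0.216 + 0.846 − 1) = max(0, 0.062) = 0.062
So the left factor is α ⊗ γ = 0.062.
β ↔ α = 1 − |0.031 − 0.216| = 1 − 0.185 = 0.815
~(β ↔ α) = 1 − 0.815 = 0.185
~~(β ↔ α) = 1 − 0.185 = 0.815
So the right-hand bound is ~~(β ↔ α) = 0.815.
The residuum of the Łukasiewicz t-norm gives the supremum: min(1, 1 − 0.062 + 0.815).
1 − 0.062 + 0.815 = 1.753, so t = min(1, 1.753) = 1.000.
Check: 0.062 ⊗ 1.000 = max(0, 0.062) = 0.062 ≤ 0.815.

1.000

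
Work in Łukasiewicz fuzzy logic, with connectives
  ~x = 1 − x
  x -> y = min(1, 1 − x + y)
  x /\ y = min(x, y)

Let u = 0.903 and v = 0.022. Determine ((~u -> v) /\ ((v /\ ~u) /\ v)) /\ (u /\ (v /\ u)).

0.022

~u = 1 − 0.903 = 0.097
~u -> v = min(1, 1 − 0.097 + 0.022) = min(1, 0.925) = 0.925
v /\ ~u = min(0.022, 0.097) = 0.022
(v /\ ~u) /\ v = min(0.022, 0.022) = 0.022
(~u -> v) /\ ((v /\ ~u) /\ v) = min(0.925, 0.022) = 0.022
v /\ u = min(0.022, 0.903) = 0.022
u /\ (v /\ u) = min(0.903, 0.022) = 0.022
((~u -> v) /\ ((v /\ ~u) /\ v)) /\ (u /\ (v /\ u)) = min(0.022, 0.022) = 0.022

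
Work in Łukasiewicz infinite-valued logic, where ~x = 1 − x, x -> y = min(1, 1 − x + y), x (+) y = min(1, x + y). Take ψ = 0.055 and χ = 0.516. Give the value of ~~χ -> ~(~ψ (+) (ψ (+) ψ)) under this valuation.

0.484

~χ = 1 − 0.516 = 0.484
~~χ = 1 − 0.484 = 0.516
~ψ = 1 − 0.055 = 0.945
ψ (+) ψ = min(1, 0.055 + 0.055) = min(1, 0.110) = 0.110
~ψ (+) (ψ (+) ψ) = min(1, 0.945 + 0.110) = min(1, 1.055) = 1.000
~(~ψ (+) (ψ (+) ψ)) = 1 − 1.000 = 0.000
~~χ -> ~(~ψ (+) (ψ (+) ψ)) = min(1, 1 − 0.516 + 0.000) = min(1, 0.484) = 0.484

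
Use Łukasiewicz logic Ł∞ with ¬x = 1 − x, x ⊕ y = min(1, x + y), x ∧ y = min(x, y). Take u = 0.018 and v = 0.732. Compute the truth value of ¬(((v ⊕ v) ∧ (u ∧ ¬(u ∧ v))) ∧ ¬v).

0.982

v ⊕ v = min(1, 0.732 + 0.732) = min(1, 1.464) = 1.000
u ∧ v = min(0.018, 0.732) = 0.018
¬(u ∧ v) = 1 − 0.018 = 0.982
u ∧ ¬(u ∧ v) = min(0.018, 0.982) = 0.018
(v ⊕ v) ∧ (u ∧ ¬(u ∧ v)) = min(1.000, 0.018) = 0.018
¬v = 1 − 0.732 = 0.268
((v ⊕ v) ∧ (u ∧ ¬(u ∧ v))) ∧ ¬v = min(0.018, 0.268) = 0.018
¬(((v ⊕ v) ∧ (u ∧ ¬(u ∧ v))) ∧ ¬v) = 1 − 0.018 = 0.982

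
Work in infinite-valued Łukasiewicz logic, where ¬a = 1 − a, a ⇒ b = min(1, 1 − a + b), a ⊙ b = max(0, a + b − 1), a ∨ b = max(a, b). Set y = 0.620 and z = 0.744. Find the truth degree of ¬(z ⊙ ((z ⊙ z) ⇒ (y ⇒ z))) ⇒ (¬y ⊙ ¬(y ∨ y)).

0.744

z ⊙ z = max(0, 0.744 + 0.744 − 1) = max(0, 0.488) = 0.488
y ⇒ z = min(1, 1 − 0.620 + 0.744) = min(1, 1.124) = 1.000
(z ⊙ z) ⇒ (y ⇒ z) = min(1, 1 − 0.488 + 1.000) = min(1, 1.512) = 1.000
z ⊙ ((z ⊙ z) ⇒ (y ⇒ z)) = max(0, 0.744 + 1.000 − 1) = max(0, 0.744) = 0.744
¬(z ⊙ ((z ⊙ z) ⇒ (y ⇒ z))) = 1 − 0.744 = 0.256
¬y = 1 − 0.620 = 0.380
y ∨ y = max(0.620, 0.620) = 0.620
¬(y ∨ y) = 1 − 0.620 = 0.380
¬y ⊙ ¬(y ∨ y) = max(0, 0.380 + 0.380 − 1) = max(0, -0.240) = 0.000
¬(z ⊙ ((z ⊙ z) ⇒ (y ⇒ z))) ⇒ (¬y ⊙ ¬(y ∨ y)) = min(1, 1 − 0.256 + 0.000) = min(1, 0.744) = 0.744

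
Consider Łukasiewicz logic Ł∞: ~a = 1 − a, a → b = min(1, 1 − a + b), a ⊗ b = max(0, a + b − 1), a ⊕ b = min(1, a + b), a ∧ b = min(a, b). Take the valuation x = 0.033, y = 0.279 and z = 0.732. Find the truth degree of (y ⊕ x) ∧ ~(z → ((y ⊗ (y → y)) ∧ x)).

y ⊕ x = min(1, 0.279 + 0.033) = min(1, 0.312) = 0.312
y → y = min(1, 1 − 0.279 + 0.279) = min(1, 1.000) = 1.000
y ⊗ (y → y) = max(0, 0.279 + 1.000 − 1) = max(0, 0.279) = 0.279
(y ⊗ (y → y)) ∧ x = min(0.279, 0.033) = 0.033
z → ((y ⊗ (y → y)) ∧ x) = min(1, 1 − 0.732 + 0.033) = min(1, 0.301) = 0.301
~(z → ((y ⊗ (y → y)) ∧ x)) = 1 − 0.301 = 0.699
(y ⊕ x) ∧ ~(z → ((y ⊗ (y → y)) ∧ x)) = min(0.312, 0.699) = 0.312

0.312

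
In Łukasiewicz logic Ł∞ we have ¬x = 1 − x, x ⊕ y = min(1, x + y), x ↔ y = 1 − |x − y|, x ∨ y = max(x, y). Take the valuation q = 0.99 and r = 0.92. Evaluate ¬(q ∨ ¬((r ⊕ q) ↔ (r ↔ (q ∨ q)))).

r ⊕ q = min(1, 0.92 + 0.99) = min(1, 1.91) = 1.00
q ∨ q = max(0.99, 0.99) = 0.99
r ↔ (q ∨ q) = 1 − |0.92 − 0.99| = 1 − 0.07 = 0.93
(r ⊕ q) ↔ (r ↔ (q ∨ q)) = 1 − |1.00 − 0.93| = 1 − 0.07 = 0.93
¬((r ⊕ q) ↔ (r ↔ (q ∨ q))) = 1 − 0.93 = 0.07
q ∨ ¬((r ⊕ q) ↔ (r ↔ (q ∨ q))) = max(0.99, 0.07) = 0.99
¬(q ∨ ¬((r ⊕ q) ↔ (r ↔ (q ∨ q)))) = 1 − 0.99 = 0.01

0.01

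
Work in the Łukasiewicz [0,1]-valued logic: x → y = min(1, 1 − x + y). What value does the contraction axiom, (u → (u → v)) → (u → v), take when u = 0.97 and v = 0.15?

u → v = min(1, 1 − 0.97 + 0.15) = min(1, 0.18) = 0.18
u → (u → v) = min(1, 1 − 0.97 + 0.18) = min(1, 0.21) = 0.21
(u → (u → v)) → (u → v) = min(1, 1 − 0.21 + 0.18) = min(1, 0.97) = 0.97
(The value 0.97 < 1 shows this instance is not satisfied; fails in Ł∞ (the t-norm is not idempotent).)

0.97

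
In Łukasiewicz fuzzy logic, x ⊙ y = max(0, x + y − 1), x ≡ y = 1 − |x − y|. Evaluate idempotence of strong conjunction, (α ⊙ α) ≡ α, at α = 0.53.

α ⊙ α = max(0, 0.53 + 0.53 − 1) = max(0, 0.06) = 0.06
(α ⊙ α) ≡ α = 1 − |0.06 − 0.53| = 1 − 0.47 = 0.53
(The value 0.53 < 1 shows this instance is not satisfied; fails in Ł∞ since a ⊗ a = max(0, 2a−1) ≠ a in general.)

0.53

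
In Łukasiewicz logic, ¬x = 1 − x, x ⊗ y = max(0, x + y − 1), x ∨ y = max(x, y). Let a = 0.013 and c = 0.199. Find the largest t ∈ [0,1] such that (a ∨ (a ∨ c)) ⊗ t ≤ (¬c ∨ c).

1.000

a ∨ c = max(0.013, 0.199) = 0.199
a ∨ (a ∨ c) = max(0.013, 0.199) = 0.199
So the left factor is a ∨ (a ∨ c) = 0.199.
¬c = 1 − 0.199 = 0.801
¬c ∨ c = max(0.801, 0.199) = 0.801
So the right-hand bound is ¬c ∨ c = 0.801.
The residuum of the Łukasiewicz t-norm gives the supremum: min(1, 1 − 0.199 + 0.801).
1 − 0.199 + 0.801 = 1.602, so t = min(1, 1.602) = 1.000.
Check: 0.199 ⊗ 1.000 = max(0, 0.199) = 0.199 ≤ 0.801.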